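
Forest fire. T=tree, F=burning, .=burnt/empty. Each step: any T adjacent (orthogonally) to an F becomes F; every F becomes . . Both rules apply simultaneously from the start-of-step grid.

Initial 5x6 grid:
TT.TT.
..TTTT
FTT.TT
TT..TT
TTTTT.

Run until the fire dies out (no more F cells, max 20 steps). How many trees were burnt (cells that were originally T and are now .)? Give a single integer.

Answer: 19

Derivation:
Step 1: +2 fires, +1 burnt (F count now 2)
Step 2: +3 fires, +2 burnt (F count now 3)
Step 3: +2 fires, +3 burnt (F count now 2)
Step 4: +2 fires, +2 burnt (F count now 2)
Step 5: +3 fires, +2 burnt (F count now 3)
Step 6: +4 fires, +3 burnt (F count now 4)
Step 7: +2 fires, +4 burnt (F count now 2)
Step 8: +1 fires, +2 burnt (F count now 1)
Step 9: +0 fires, +1 burnt (F count now 0)
Fire out after step 9
Initially T: 21, now '.': 28
Total burnt (originally-T cells now '.'): 19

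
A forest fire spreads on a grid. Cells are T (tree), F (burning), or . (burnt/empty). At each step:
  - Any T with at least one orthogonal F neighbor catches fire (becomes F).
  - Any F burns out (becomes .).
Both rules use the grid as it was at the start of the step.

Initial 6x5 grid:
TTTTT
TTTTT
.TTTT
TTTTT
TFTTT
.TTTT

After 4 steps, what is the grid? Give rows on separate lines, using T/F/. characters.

Step 1: 4 trees catch fire, 1 burn out
  TTTTT
  TTTTT
  .TTTT
  TFTTT
  F.FTT
  .FTTT
Step 2: 5 trees catch fire, 4 burn out
  TTTTT
  TTTTT
  .FTTT
  F.FTT
  ...FT
  ..FTT
Step 3: 5 trees catch fire, 5 burn out
  TTTTT
  TFTTT
  ..FTT
  ...FT
  ....F
  ...FT
Step 4: 6 trees catch fire, 5 burn out
  TFTTT
  F.FTT
  ...FT
  ....F
  .....
  ....F

TFTTT
F.FTT
...FT
....F
.....
....F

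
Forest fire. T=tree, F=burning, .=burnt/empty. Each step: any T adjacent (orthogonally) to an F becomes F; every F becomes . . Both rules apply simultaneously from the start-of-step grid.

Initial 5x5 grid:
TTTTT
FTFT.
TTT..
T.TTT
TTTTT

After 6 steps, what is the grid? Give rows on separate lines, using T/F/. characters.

Step 1: 6 trees catch fire, 2 burn out
  FTFTT
  .F.F.
  FTF..
  T.TTT
  TTTTT
Step 2: 5 trees catch fire, 6 burn out
  .F.FT
  .....
  .F...
  F.FTT
  TTTTT
Step 3: 4 trees catch fire, 5 burn out
  ....F
  .....
  .....
  ...FT
  FTFTT
Step 4: 3 trees catch fire, 4 burn out
  .....
  .....
  .....
  ....F
  .F.FT
Step 5: 1 trees catch fire, 3 burn out
  .....
  .....
  .....
  .....
  ....F
Step 6: 0 trees catch fire, 1 burn out
  .....
  .....
  .....
  .....
  .....

.....
.....
.....
.....
.....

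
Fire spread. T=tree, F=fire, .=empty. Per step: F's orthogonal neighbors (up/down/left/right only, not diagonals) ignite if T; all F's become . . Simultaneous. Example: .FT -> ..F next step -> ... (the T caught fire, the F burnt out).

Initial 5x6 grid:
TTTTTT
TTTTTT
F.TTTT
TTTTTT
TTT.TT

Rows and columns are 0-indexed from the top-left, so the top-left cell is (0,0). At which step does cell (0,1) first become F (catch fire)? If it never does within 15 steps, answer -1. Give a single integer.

Step 1: cell (0,1)='T' (+2 fires, +1 burnt)
Step 2: cell (0,1)='T' (+4 fires, +2 burnt)
Step 3: cell (0,1)='F' (+4 fires, +4 burnt)
  -> target ignites at step 3
Step 4: cell (0,1)='.' (+5 fires, +4 burnt)
Step 5: cell (0,1)='.' (+4 fires, +5 burnt)
Step 6: cell (0,1)='.' (+5 fires, +4 burnt)
Step 7: cell (0,1)='.' (+3 fires, +5 burnt)
Step 8: cell (0,1)='.' (+0 fires, +3 burnt)
  fire out at step 8

3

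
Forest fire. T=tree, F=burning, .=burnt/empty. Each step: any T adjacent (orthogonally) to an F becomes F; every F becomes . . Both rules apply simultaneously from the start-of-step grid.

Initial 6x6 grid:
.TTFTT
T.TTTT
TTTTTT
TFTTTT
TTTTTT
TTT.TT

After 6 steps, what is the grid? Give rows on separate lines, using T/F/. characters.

Step 1: 7 trees catch fire, 2 burn out
  .TF.FT
  T.TFTT
  TFTTTT
  F.FTTT
  TFTTTT
  TTT.TT
Step 2: 11 trees catch fire, 7 burn out
  .F...F
  T.F.FT
  F.FFTT
  ...FTT
  F.FTTT
  TFT.TT
Step 3: 7 trees catch fire, 11 burn out
  ......
  F....F
  ....FT
  ....FT
  ...FTT
  F.F.TT
Step 4: 3 trees catch fire, 7 burn out
  ......
  ......
  .....F
  .....F
  ....FT
  ....TT
Step 5: 2 trees catch fire, 3 burn out
  ......
  ......
  ......
  ......
  .....F
  ....FT
Step 6: 1 trees catch fire, 2 burn out
  ......
  ......
  ......
  ......
  ......
  .....F

......
......
......
......
......
.....F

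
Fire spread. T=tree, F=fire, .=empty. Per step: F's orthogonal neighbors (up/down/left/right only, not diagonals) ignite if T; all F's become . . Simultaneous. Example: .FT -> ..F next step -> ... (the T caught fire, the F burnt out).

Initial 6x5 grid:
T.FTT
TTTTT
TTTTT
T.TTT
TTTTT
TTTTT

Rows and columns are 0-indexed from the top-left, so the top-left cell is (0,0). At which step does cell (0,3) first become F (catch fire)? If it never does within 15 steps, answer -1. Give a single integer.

Step 1: cell (0,3)='F' (+2 fires, +1 burnt)
  -> target ignites at step 1
Step 2: cell (0,3)='.' (+4 fires, +2 burnt)
Step 3: cell (0,3)='.' (+5 fires, +4 burnt)
Step 4: cell (0,3)='.' (+5 fires, +5 burnt)
Step 5: cell (0,3)='.' (+5 fires, +5 burnt)
Step 6: cell (0,3)='.' (+4 fires, +5 burnt)
Step 7: cell (0,3)='.' (+2 fires, +4 burnt)
Step 8: cell (0,3)='.' (+0 fires, +2 burnt)
  fire out at step 8

1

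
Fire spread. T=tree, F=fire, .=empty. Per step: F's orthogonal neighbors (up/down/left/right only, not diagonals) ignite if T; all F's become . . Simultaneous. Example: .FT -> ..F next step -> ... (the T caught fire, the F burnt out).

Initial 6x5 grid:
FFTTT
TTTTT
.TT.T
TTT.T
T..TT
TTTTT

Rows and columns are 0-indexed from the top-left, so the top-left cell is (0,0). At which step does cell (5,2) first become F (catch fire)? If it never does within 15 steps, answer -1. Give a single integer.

Step 1: cell (5,2)='T' (+3 fires, +2 burnt)
Step 2: cell (5,2)='T' (+3 fires, +3 burnt)
Step 3: cell (5,2)='T' (+4 fires, +3 burnt)
Step 4: cell (5,2)='T' (+3 fires, +4 burnt)
Step 5: cell (5,2)='T' (+2 fires, +3 burnt)
Step 6: cell (5,2)='T' (+2 fires, +2 burnt)
Step 7: cell (5,2)='T' (+2 fires, +2 burnt)
Step 8: cell (5,2)='F' (+3 fires, +2 burnt)
  -> target ignites at step 8
Step 9: cell (5,2)='.' (+1 fires, +3 burnt)
Step 10: cell (5,2)='.' (+0 fires, +1 burnt)
  fire out at step 10

8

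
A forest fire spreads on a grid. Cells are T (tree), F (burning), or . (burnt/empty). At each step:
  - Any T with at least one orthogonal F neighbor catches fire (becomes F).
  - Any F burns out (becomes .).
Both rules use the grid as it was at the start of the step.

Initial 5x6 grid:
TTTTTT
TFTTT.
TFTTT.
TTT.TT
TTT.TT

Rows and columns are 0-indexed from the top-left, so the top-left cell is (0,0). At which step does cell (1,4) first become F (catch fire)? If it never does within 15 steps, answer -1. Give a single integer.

Step 1: cell (1,4)='T' (+6 fires, +2 burnt)
Step 2: cell (1,4)='T' (+7 fires, +6 burnt)
Step 3: cell (1,4)='F' (+5 fires, +7 burnt)
  -> target ignites at step 3
Step 4: cell (1,4)='.' (+2 fires, +5 burnt)
Step 5: cell (1,4)='.' (+3 fires, +2 burnt)
Step 6: cell (1,4)='.' (+1 fires, +3 burnt)
Step 7: cell (1,4)='.' (+0 fires, +1 burnt)
  fire out at step 7

3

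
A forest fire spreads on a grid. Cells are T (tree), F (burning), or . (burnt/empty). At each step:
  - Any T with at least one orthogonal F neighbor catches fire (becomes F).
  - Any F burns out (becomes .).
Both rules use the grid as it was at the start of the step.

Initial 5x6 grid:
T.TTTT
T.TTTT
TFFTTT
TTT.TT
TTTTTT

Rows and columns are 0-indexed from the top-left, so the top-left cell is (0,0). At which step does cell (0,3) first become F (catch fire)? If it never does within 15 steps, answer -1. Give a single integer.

Step 1: cell (0,3)='T' (+5 fires, +2 burnt)
Step 2: cell (0,3)='T' (+7 fires, +5 burnt)
Step 3: cell (0,3)='F' (+7 fires, +7 burnt)
  -> target ignites at step 3
Step 4: cell (0,3)='.' (+4 fires, +7 burnt)
Step 5: cell (0,3)='.' (+2 fires, +4 burnt)
Step 6: cell (0,3)='.' (+0 fires, +2 burnt)
  fire out at step 6

3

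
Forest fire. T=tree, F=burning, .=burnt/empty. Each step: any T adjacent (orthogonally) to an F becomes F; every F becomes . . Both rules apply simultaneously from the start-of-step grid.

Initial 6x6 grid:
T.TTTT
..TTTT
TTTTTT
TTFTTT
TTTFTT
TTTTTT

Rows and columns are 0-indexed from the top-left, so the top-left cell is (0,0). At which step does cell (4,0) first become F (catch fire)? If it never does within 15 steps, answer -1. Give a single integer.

Step 1: cell (4,0)='T' (+6 fires, +2 burnt)
Step 2: cell (4,0)='T' (+9 fires, +6 burnt)
Step 3: cell (4,0)='F' (+8 fires, +9 burnt)
  -> target ignites at step 3
Step 4: cell (4,0)='.' (+4 fires, +8 burnt)
Step 5: cell (4,0)='.' (+2 fires, +4 burnt)
Step 6: cell (4,0)='.' (+1 fires, +2 burnt)
Step 7: cell (4,0)='.' (+0 fires, +1 burnt)
  fire out at step 7

3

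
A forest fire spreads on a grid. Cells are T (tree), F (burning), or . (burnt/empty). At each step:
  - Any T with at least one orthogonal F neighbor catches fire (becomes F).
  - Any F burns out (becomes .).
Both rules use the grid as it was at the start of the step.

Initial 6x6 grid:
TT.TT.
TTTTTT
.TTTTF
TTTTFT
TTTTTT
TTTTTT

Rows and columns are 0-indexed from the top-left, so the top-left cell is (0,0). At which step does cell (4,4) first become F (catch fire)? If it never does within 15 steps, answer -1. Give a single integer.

Step 1: cell (4,4)='F' (+5 fires, +2 burnt)
  -> target ignites at step 1
Step 2: cell (4,4)='.' (+6 fires, +5 burnt)
Step 3: cell (4,4)='.' (+7 fires, +6 burnt)
Step 4: cell (4,4)='.' (+6 fires, +7 burnt)
Step 5: cell (4,4)='.' (+3 fires, +6 burnt)
Step 6: cell (4,4)='.' (+3 fires, +3 burnt)
Step 7: cell (4,4)='.' (+1 fires, +3 burnt)
Step 8: cell (4,4)='.' (+0 fires, +1 burnt)
  fire out at step 8

1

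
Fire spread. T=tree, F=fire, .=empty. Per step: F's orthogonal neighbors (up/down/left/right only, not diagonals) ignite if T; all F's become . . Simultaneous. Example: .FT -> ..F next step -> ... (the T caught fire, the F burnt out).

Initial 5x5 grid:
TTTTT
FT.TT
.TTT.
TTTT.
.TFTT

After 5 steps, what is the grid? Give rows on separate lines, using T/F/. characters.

Step 1: 5 trees catch fire, 2 burn out
  FTTTT
  .F.TT
  .TTT.
  TTFT.
  .F.FT
Step 2: 6 trees catch fire, 5 burn out
  .FTTT
  ...TT
  .FFT.
  TF.F.
  ....F
Step 3: 3 trees catch fire, 6 burn out
  ..FTT
  ...TT
  ...F.
  F....
  .....
Step 4: 2 trees catch fire, 3 burn out
  ...FT
  ...FT
  .....
  .....
  .....
Step 5: 2 trees catch fire, 2 burn out
  ....F
  ....F
  .....
  .....
  .....

....F
....F
.....
.....
.....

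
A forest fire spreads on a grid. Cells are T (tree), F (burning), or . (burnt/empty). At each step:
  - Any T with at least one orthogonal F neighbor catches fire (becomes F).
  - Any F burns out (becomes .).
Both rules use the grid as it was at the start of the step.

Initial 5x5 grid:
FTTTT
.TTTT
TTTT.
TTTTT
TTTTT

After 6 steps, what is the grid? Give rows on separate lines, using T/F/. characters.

Step 1: 1 trees catch fire, 1 burn out
  .FTTT
  .TTTT
  TTTT.
  TTTTT
  TTTTT
Step 2: 2 trees catch fire, 1 burn out
  ..FTT
  .FTTT
  TTTT.
  TTTTT
  TTTTT
Step 3: 3 trees catch fire, 2 burn out
  ...FT
  ..FTT
  TFTT.
  TTTTT
  TTTTT
Step 4: 5 trees catch fire, 3 burn out
  ....F
  ...FT
  F.FT.
  TFTTT
  TTTTT
Step 5: 5 trees catch fire, 5 burn out
  .....
  ....F
  ...F.
  F.FTT
  TFTTT
Step 6: 3 trees catch fire, 5 burn out
  .....
  .....
  .....
  ...FT
  F.FTT

.....
.....
.....
...FT
F.FTT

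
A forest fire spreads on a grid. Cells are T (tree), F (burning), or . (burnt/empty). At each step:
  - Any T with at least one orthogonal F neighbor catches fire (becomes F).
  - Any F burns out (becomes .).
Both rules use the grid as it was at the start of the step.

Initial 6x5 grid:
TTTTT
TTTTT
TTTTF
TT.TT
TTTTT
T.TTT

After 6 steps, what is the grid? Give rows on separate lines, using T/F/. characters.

Step 1: 3 trees catch fire, 1 burn out
  TTTTT
  TTTTF
  TTTF.
  TT.TF
  TTTTT
  T.TTT
Step 2: 5 trees catch fire, 3 burn out
  TTTTF
  TTTF.
  TTF..
  TT.F.
  TTTTF
  T.TTT
Step 3: 5 trees catch fire, 5 burn out
  TTTF.
  TTF..
  TF...
  TT...
  TTTF.
  T.TTF
Step 4: 6 trees catch fire, 5 burn out
  TTF..
  TF...
  F....
  TF...
  TTF..
  T.TF.
Step 5: 5 trees catch fire, 6 burn out
  TF...
  F....
  .....
  F....
  TF...
  T.F..
Step 6: 2 trees catch fire, 5 burn out
  F....
  .....
  .....
  .....
  F....
  T....

F....
.....
.....
.....
F....
T....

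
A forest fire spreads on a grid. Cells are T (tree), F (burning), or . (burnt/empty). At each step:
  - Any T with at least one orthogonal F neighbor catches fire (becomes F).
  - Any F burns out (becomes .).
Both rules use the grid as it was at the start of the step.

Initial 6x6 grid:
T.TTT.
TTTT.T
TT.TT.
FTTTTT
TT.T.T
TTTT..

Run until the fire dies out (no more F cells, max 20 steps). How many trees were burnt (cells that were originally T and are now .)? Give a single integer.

Step 1: +3 fires, +1 burnt (F count now 3)
Step 2: +5 fires, +3 burnt (F count now 5)
Step 3: +4 fires, +5 burnt (F count now 4)
Step 4: +5 fires, +4 burnt (F count now 5)
Step 5: +5 fires, +5 burnt (F count now 5)
Step 6: +2 fires, +5 burnt (F count now 2)
Step 7: +1 fires, +2 burnt (F count now 1)
Step 8: +0 fires, +1 burnt (F count now 0)
Fire out after step 8
Initially T: 26, now '.': 35
Total burnt (originally-T cells now '.'): 25

Answer: 25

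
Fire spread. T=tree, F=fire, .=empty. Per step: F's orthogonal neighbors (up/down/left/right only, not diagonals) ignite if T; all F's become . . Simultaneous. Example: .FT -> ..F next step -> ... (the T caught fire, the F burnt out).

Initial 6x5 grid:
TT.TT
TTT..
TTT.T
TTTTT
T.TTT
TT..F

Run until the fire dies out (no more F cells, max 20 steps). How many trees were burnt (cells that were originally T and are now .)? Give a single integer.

Step 1: +1 fires, +1 burnt (F count now 1)
Step 2: +2 fires, +1 burnt (F count now 2)
Step 3: +3 fires, +2 burnt (F count now 3)
Step 4: +1 fires, +3 burnt (F count now 1)
Step 5: +2 fires, +1 burnt (F count now 2)
Step 6: +3 fires, +2 burnt (F count now 3)
Step 7: +3 fires, +3 burnt (F count now 3)
Step 8: +3 fires, +3 burnt (F count now 3)
Step 9: +2 fires, +3 burnt (F count now 2)
Step 10: +0 fires, +2 burnt (F count now 0)
Fire out after step 10
Initially T: 22, now '.': 28
Total burnt (originally-T cells now '.'): 20

Answer: 20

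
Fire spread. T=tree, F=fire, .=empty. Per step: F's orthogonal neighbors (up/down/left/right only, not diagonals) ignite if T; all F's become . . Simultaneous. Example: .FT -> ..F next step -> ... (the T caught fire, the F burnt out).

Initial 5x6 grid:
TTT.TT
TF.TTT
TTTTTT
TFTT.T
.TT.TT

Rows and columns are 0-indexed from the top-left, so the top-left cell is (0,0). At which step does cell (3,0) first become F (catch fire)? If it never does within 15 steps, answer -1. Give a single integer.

Step 1: cell (3,0)='F' (+6 fires, +2 burnt)
  -> target ignites at step 1
Step 2: cell (3,0)='.' (+6 fires, +6 burnt)
Step 3: cell (3,0)='.' (+1 fires, +6 burnt)
Step 4: cell (3,0)='.' (+2 fires, +1 burnt)
Step 5: cell (3,0)='.' (+2 fires, +2 burnt)
Step 6: cell (3,0)='.' (+3 fires, +2 burnt)
Step 7: cell (3,0)='.' (+2 fires, +3 burnt)
Step 8: cell (3,0)='.' (+1 fires, +2 burnt)
Step 9: cell (3,0)='.' (+0 fires, +1 burnt)
  fire out at step 9

1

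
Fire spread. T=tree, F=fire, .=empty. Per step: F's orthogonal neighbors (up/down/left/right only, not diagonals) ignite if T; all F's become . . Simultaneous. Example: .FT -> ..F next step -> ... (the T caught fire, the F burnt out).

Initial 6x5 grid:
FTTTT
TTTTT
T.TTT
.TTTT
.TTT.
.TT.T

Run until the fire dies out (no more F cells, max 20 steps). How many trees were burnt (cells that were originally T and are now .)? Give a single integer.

Answer: 22

Derivation:
Step 1: +2 fires, +1 burnt (F count now 2)
Step 2: +3 fires, +2 burnt (F count now 3)
Step 3: +2 fires, +3 burnt (F count now 2)
Step 4: +3 fires, +2 burnt (F count now 3)
Step 5: +3 fires, +3 burnt (F count now 3)
Step 6: +4 fires, +3 burnt (F count now 4)
Step 7: +4 fires, +4 burnt (F count now 4)
Step 8: +1 fires, +4 burnt (F count now 1)
Step 9: +0 fires, +1 burnt (F count now 0)
Fire out after step 9
Initially T: 23, now '.': 29
Total burnt (originally-T cells now '.'): 22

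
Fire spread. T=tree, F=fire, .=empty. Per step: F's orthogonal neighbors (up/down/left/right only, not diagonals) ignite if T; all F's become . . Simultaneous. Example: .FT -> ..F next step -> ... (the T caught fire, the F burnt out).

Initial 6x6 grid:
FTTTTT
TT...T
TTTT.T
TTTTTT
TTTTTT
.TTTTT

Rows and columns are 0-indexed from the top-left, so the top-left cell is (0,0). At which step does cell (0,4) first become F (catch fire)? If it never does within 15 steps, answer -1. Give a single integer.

Step 1: cell (0,4)='T' (+2 fires, +1 burnt)
Step 2: cell (0,4)='T' (+3 fires, +2 burnt)
Step 3: cell (0,4)='T' (+3 fires, +3 burnt)
Step 4: cell (0,4)='F' (+4 fires, +3 burnt)
  -> target ignites at step 4
Step 5: cell (0,4)='.' (+4 fires, +4 burnt)
Step 6: cell (0,4)='.' (+4 fires, +4 burnt)
Step 7: cell (0,4)='.' (+4 fires, +4 burnt)
Step 8: cell (0,4)='.' (+3 fires, +4 burnt)
Step 9: cell (0,4)='.' (+2 fires, +3 burnt)
Step 10: cell (0,4)='.' (+1 fires, +2 burnt)
Step 11: cell (0,4)='.' (+0 fires, +1 burnt)
  fire out at step 11

4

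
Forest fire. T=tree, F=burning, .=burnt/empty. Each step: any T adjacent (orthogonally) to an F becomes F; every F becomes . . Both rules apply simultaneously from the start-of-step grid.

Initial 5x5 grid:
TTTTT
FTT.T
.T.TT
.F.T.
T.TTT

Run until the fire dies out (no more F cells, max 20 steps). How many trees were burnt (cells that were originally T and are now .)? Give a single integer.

Answer: 15

Derivation:
Step 1: +3 fires, +2 burnt (F count now 3)
Step 2: +2 fires, +3 burnt (F count now 2)
Step 3: +1 fires, +2 burnt (F count now 1)
Step 4: +1 fires, +1 burnt (F count now 1)
Step 5: +1 fires, +1 burnt (F count now 1)
Step 6: +1 fires, +1 burnt (F count now 1)
Step 7: +1 fires, +1 burnt (F count now 1)
Step 8: +1 fires, +1 burnt (F count now 1)
Step 9: +1 fires, +1 burnt (F count now 1)
Step 10: +1 fires, +1 burnt (F count now 1)
Step 11: +2 fires, +1 burnt (F count now 2)
Step 12: +0 fires, +2 burnt (F count now 0)
Fire out after step 12
Initially T: 16, now '.': 24
Total burnt (originally-T cells now '.'): 15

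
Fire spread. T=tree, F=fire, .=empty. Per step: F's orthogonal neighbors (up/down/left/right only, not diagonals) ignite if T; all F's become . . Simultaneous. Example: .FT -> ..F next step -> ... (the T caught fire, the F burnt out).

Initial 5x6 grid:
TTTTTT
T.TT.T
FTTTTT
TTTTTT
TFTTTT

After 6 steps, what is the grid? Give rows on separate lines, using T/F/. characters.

Step 1: 6 trees catch fire, 2 burn out
  TTTTTT
  F.TT.T
  .FTTTT
  FFTTTT
  F.FTTT
Step 2: 4 trees catch fire, 6 burn out
  FTTTTT
  ..TT.T
  ..FTTT
  ..FTTT
  ...FTT
Step 3: 5 trees catch fire, 4 burn out
  .FTTTT
  ..FT.T
  ...FTT
  ...FTT
  ....FT
Step 4: 5 trees catch fire, 5 burn out
  ..FTTT
  ...F.T
  ....FT
  ....FT
  .....F
Step 5: 3 trees catch fire, 5 burn out
  ...FTT
  .....T
  .....F
  .....F
  ......
Step 6: 2 trees catch fire, 3 burn out
  ....FT
  .....F
  ......
  ......
  ......

....FT
.....F
......
......
......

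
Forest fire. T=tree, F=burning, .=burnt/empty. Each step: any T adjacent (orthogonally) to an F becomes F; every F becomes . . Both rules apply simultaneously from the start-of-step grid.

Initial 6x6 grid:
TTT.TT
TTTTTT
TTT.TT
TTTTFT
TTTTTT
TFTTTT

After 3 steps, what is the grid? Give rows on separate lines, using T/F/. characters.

Step 1: 7 trees catch fire, 2 burn out
  TTT.TT
  TTTTTT
  TTT.FT
  TTTF.F
  TFTTFT
  F.FTTT
Step 2: 10 trees catch fire, 7 burn out
  TTT.TT
  TTTTFT
  TTT..F
  TFF...
  F.FF.F
  ...FFT
Step 3: 7 trees catch fire, 10 burn out
  TTT.FT
  TTTF.F
  TFF...
  F.....
  ......
  .....F

TTT.FT
TTTF.F
TFF...
F.....
......
.....F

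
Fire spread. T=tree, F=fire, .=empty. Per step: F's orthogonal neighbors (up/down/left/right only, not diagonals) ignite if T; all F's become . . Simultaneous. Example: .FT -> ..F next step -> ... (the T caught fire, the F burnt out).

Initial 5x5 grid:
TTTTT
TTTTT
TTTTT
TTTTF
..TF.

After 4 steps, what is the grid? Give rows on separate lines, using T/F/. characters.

Step 1: 3 trees catch fire, 2 burn out
  TTTTT
  TTTTT
  TTTTF
  TTTF.
  ..F..
Step 2: 3 trees catch fire, 3 burn out
  TTTTT
  TTTTF
  TTTF.
  TTF..
  .....
Step 3: 4 trees catch fire, 3 burn out
  TTTTF
  TTTF.
  TTF..
  TF...
  .....
Step 4: 4 trees catch fire, 4 burn out
  TTTF.
  TTF..
  TF...
  F....
  .....

TTTF.
TTF..
TF...
F....
.....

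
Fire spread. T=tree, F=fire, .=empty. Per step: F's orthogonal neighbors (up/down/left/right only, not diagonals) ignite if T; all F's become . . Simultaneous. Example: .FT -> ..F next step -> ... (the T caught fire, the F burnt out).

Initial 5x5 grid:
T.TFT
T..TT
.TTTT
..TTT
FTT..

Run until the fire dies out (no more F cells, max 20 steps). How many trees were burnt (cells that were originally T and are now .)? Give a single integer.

Step 1: +4 fires, +2 burnt (F count now 4)
Step 2: +3 fires, +4 burnt (F count now 3)
Step 3: +4 fires, +3 burnt (F count now 4)
Step 4: +2 fires, +4 burnt (F count now 2)
Step 5: +0 fires, +2 burnt (F count now 0)
Fire out after step 5
Initially T: 15, now '.': 23
Total burnt (originally-T cells now '.'): 13

Answer: 13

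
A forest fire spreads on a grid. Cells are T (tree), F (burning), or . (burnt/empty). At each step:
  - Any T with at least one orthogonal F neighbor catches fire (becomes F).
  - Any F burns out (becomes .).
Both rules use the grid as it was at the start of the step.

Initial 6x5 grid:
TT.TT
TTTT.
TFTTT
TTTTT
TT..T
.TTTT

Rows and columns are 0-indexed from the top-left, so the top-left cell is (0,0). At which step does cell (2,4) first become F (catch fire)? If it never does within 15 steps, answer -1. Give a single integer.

Step 1: cell (2,4)='T' (+4 fires, +1 burnt)
Step 2: cell (2,4)='T' (+7 fires, +4 burnt)
Step 3: cell (2,4)='F' (+6 fires, +7 burnt)
  -> target ignites at step 3
Step 4: cell (2,4)='.' (+3 fires, +6 burnt)
Step 5: cell (2,4)='.' (+3 fires, +3 burnt)
Step 6: cell (2,4)='.' (+1 fires, +3 burnt)
Step 7: cell (2,4)='.' (+0 fires, +1 burnt)
  fire out at step 7

3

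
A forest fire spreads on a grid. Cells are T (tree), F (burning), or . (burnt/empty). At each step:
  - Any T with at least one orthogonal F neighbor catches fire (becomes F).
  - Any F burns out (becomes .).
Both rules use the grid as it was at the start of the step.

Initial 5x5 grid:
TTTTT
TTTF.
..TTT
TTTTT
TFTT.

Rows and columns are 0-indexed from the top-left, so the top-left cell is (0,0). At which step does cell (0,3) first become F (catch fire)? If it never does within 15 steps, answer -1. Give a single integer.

Step 1: cell (0,3)='F' (+6 fires, +2 burnt)
  -> target ignites at step 1
Step 2: cell (0,3)='.' (+9 fires, +6 burnt)
Step 3: cell (0,3)='.' (+3 fires, +9 burnt)
Step 4: cell (0,3)='.' (+1 fires, +3 burnt)
Step 5: cell (0,3)='.' (+0 fires, +1 burnt)
  fire out at step 5

1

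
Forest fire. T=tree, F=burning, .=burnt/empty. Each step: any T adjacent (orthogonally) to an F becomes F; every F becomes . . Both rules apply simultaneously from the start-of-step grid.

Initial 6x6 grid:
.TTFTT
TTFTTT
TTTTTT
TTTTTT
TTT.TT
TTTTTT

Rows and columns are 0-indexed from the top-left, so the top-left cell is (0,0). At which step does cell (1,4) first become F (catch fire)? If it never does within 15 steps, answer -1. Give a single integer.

Step 1: cell (1,4)='T' (+5 fires, +2 burnt)
Step 2: cell (1,4)='F' (+7 fires, +5 burnt)
  -> target ignites at step 2
Step 3: cell (1,4)='.' (+6 fires, +7 burnt)
Step 4: cell (1,4)='.' (+5 fires, +6 burnt)
Step 5: cell (1,4)='.' (+5 fires, +5 burnt)
Step 6: cell (1,4)='.' (+3 fires, +5 burnt)
Step 7: cell (1,4)='.' (+1 fires, +3 burnt)
Step 8: cell (1,4)='.' (+0 fires, +1 burnt)
  fire out at step 8

2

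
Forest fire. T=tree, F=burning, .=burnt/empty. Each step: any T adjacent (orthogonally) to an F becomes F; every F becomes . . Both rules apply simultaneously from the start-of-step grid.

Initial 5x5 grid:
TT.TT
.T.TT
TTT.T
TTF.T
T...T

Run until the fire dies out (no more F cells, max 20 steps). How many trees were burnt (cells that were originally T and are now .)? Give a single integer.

Step 1: +2 fires, +1 burnt (F count now 2)
Step 2: +2 fires, +2 burnt (F count now 2)
Step 3: +3 fires, +2 burnt (F count now 3)
Step 4: +1 fires, +3 burnt (F count now 1)
Step 5: +1 fires, +1 burnt (F count now 1)
Step 6: +0 fires, +1 burnt (F count now 0)
Fire out after step 6
Initially T: 16, now '.': 18
Total burnt (originally-T cells now '.'): 9

Answer: 9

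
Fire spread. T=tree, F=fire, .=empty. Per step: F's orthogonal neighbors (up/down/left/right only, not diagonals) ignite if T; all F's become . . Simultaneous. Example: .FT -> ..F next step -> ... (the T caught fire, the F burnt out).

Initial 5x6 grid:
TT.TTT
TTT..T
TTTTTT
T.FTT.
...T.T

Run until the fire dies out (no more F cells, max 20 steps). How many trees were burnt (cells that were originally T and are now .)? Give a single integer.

Step 1: +2 fires, +1 burnt (F count now 2)
Step 2: +5 fires, +2 burnt (F count now 5)
Step 3: +3 fires, +5 burnt (F count now 3)
Step 4: +4 fires, +3 burnt (F count now 4)
Step 5: +2 fires, +4 burnt (F count now 2)
Step 6: +1 fires, +2 burnt (F count now 1)
Step 7: +1 fires, +1 burnt (F count now 1)
Step 8: +1 fires, +1 burnt (F count now 1)
Step 9: +0 fires, +1 burnt (F count now 0)
Fire out after step 9
Initially T: 20, now '.': 29
Total burnt (originally-T cells now '.'): 19

Answer: 19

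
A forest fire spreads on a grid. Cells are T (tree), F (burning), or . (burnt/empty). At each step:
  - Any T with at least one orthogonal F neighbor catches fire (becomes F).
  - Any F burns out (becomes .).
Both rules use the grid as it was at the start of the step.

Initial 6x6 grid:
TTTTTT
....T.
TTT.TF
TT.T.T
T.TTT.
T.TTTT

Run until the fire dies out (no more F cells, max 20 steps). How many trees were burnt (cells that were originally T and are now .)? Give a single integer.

Step 1: +2 fires, +1 burnt (F count now 2)
Step 2: +1 fires, +2 burnt (F count now 1)
Step 3: +1 fires, +1 burnt (F count now 1)
Step 4: +2 fires, +1 burnt (F count now 2)
Step 5: +1 fires, +2 burnt (F count now 1)
Step 6: +1 fires, +1 burnt (F count now 1)
Step 7: +1 fires, +1 burnt (F count now 1)
Step 8: +0 fires, +1 burnt (F count now 0)
Fire out after step 8
Initially T: 24, now '.': 21
Total burnt (originally-T cells now '.'): 9

Answer: 9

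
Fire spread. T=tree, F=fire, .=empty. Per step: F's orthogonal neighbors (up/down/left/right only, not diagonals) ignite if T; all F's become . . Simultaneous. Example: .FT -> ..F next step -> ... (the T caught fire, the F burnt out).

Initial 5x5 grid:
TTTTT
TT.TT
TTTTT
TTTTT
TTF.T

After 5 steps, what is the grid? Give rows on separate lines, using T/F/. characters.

Step 1: 2 trees catch fire, 1 burn out
  TTTTT
  TT.TT
  TTTTT
  TTFTT
  TF..T
Step 2: 4 trees catch fire, 2 burn out
  TTTTT
  TT.TT
  TTFTT
  TF.FT
  F...T
Step 3: 4 trees catch fire, 4 burn out
  TTTTT
  TT.TT
  TF.FT
  F...F
  ....T
Step 4: 5 trees catch fire, 4 burn out
  TTTTT
  TF.FT
  F...F
  .....
  ....F
Step 5: 4 trees catch fire, 5 burn out
  TFTFT
  F...F
  .....
  .....
  .....

TFTFT
F...F
.....
.....
.....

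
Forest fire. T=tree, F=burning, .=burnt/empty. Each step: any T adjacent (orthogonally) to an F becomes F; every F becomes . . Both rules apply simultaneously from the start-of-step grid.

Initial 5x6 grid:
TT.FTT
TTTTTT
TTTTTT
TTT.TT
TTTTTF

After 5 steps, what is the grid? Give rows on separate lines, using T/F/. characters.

Step 1: 4 trees catch fire, 2 burn out
  TT..FT
  TTTFTT
  TTTTTT
  TTT.TF
  TTTTF.
Step 2: 7 trees catch fire, 4 burn out
  TT...F
  TTF.FT
  TTTFTF
  TTT.F.
  TTTF..
Step 3: 5 trees catch fire, 7 burn out
  TT....
  TF...F
  TTF.F.
  TTT...
  TTF...
Step 4: 5 trees catch fire, 5 burn out
  TF....
  F.....
  TF....
  TTF...
  TF....
Step 5: 4 trees catch fire, 5 burn out
  F.....
  ......
  F.....
  TF....
  F.....

F.....
......
F.....
TF....
F.....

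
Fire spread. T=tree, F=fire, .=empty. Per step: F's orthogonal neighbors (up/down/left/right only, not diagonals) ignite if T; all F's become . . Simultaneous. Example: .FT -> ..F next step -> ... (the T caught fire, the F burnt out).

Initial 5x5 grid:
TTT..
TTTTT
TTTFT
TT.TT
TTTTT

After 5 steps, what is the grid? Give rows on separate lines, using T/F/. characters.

Step 1: 4 trees catch fire, 1 burn out
  TTT..
  TTTFT
  TTF.F
  TT.FT
  TTTTT
Step 2: 5 trees catch fire, 4 burn out
  TTT..
  TTF.F
  TF...
  TT..F
  TTTFT
Step 3: 6 trees catch fire, 5 burn out
  TTF..
  TF...
  F....
  TF...
  TTF.F
Step 4: 4 trees catch fire, 6 burn out
  TF...
  F....
  .....
  F....
  TF...
Step 5: 2 trees catch fire, 4 burn out
  F....
  .....
  .....
  .....
  F....

F....
.....
.....
.....
F....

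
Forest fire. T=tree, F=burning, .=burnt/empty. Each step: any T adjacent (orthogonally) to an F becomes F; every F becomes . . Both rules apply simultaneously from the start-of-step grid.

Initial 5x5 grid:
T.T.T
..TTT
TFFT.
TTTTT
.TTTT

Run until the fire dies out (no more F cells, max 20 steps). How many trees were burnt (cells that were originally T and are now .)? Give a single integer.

Answer: 16

Derivation:
Step 1: +5 fires, +2 burnt (F count now 5)
Step 2: +6 fires, +5 burnt (F count now 6)
Step 3: +3 fires, +6 burnt (F count now 3)
Step 4: +2 fires, +3 burnt (F count now 2)
Step 5: +0 fires, +2 burnt (F count now 0)
Fire out after step 5
Initially T: 17, now '.': 24
Total burnt (originally-T cells now '.'): 16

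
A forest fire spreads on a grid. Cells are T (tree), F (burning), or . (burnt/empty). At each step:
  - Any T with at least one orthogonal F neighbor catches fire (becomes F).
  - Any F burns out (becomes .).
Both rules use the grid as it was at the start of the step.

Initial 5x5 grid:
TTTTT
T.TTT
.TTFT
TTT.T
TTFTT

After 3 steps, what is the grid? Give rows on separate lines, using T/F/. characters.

Step 1: 6 trees catch fire, 2 burn out
  TTTTT
  T.TFT
  .TF.F
  TTF.T
  TF.FT
Step 2: 8 trees catch fire, 6 burn out
  TTTFT
  T.F.F
  .F...
  TF..F
  F...F
Step 3: 3 trees catch fire, 8 burn out
  TTF.F
  T....
  .....
  F....
  .....

TTF.F
T....
.....
F....
.....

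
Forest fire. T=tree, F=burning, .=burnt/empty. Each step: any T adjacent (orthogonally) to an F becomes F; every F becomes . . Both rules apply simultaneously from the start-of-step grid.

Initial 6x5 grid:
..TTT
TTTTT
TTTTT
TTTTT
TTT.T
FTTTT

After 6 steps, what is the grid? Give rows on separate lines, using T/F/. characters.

Step 1: 2 trees catch fire, 1 burn out
  ..TTT
  TTTTT
  TTTTT
  TTTTT
  FTT.T
  .FTTT
Step 2: 3 trees catch fire, 2 burn out
  ..TTT
  TTTTT
  TTTTT
  FTTTT
  .FT.T
  ..FTT
Step 3: 4 trees catch fire, 3 burn out
  ..TTT
  TTTTT
  FTTTT
  .FTTT
  ..F.T
  ...FT
Step 4: 4 trees catch fire, 4 burn out
  ..TTT
  FTTTT
  .FTTT
  ..FTT
  ....T
  ....F
Step 5: 4 trees catch fire, 4 burn out
  ..TTT
  .FTTT
  ..FTT
  ...FT
  ....F
  .....
Step 6: 3 trees catch fire, 4 burn out
  ..TTT
  ..FTT
  ...FT
  ....F
  .....
  .....

..TTT
..FTT
...FT
....F
.....
.....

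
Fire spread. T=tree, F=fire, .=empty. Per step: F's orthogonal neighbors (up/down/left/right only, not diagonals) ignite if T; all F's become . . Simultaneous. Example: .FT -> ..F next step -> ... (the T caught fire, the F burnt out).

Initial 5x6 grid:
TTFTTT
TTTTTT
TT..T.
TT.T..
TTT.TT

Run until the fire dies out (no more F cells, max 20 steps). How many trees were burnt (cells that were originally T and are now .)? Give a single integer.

Answer: 19

Derivation:
Step 1: +3 fires, +1 burnt (F count now 3)
Step 2: +4 fires, +3 burnt (F count now 4)
Step 3: +4 fires, +4 burnt (F count now 4)
Step 4: +4 fires, +4 burnt (F count now 4)
Step 5: +2 fires, +4 burnt (F count now 2)
Step 6: +2 fires, +2 burnt (F count now 2)
Step 7: +0 fires, +2 burnt (F count now 0)
Fire out after step 7
Initially T: 22, now '.': 27
Total burnt (originally-T cells now '.'): 19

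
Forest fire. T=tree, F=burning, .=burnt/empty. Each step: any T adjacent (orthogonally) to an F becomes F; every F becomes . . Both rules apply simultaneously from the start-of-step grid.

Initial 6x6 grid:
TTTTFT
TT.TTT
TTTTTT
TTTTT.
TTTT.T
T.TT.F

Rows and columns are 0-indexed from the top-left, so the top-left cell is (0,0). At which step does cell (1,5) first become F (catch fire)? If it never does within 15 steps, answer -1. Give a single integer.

Step 1: cell (1,5)='T' (+4 fires, +2 burnt)
Step 2: cell (1,5)='F' (+4 fires, +4 burnt)
  -> target ignites at step 2
Step 3: cell (1,5)='.' (+4 fires, +4 burnt)
Step 4: cell (1,5)='.' (+4 fires, +4 burnt)
Step 5: cell (1,5)='.' (+4 fires, +4 burnt)
Step 6: cell (1,5)='.' (+4 fires, +4 burnt)
Step 7: cell (1,5)='.' (+3 fires, +4 burnt)
Step 8: cell (1,5)='.' (+1 fires, +3 burnt)
Step 9: cell (1,5)='.' (+1 fires, +1 burnt)
Step 10: cell (1,5)='.' (+0 fires, +1 burnt)
  fire out at step 10

2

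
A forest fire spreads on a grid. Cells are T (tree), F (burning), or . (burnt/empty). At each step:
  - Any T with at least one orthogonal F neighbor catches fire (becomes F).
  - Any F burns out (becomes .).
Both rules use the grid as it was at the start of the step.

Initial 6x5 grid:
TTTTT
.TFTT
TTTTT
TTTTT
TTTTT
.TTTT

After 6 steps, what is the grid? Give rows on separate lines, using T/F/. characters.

Step 1: 4 trees catch fire, 1 burn out
  TTFTT
  .F.FT
  TTFTT
  TTTTT
  TTTTT
  .TTTT
Step 2: 6 trees catch fire, 4 burn out
  TF.FT
  ....F
  TF.FT
  TTFTT
  TTTTT
  .TTTT
Step 3: 7 trees catch fire, 6 burn out
  F...F
  .....
  F...F
  TF.FT
  TTFTT
  .TTTT
Step 4: 5 trees catch fire, 7 burn out
  .....
  .....
  .....
  F...F
  TF.FT
  .TFTT
Step 5: 4 trees catch fire, 5 burn out
  .....
  .....
  .....
  .....
  F...F
  .F.FT
Step 6: 1 trees catch fire, 4 burn out
  .....
  .....
  .....
  .....
  .....
  ....F

.....
.....
.....
.....
.....
....F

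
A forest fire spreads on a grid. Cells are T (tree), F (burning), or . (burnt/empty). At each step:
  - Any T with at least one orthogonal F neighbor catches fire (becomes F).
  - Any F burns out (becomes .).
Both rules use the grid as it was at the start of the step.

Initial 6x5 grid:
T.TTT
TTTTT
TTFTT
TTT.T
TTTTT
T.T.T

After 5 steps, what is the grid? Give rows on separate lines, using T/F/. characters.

Step 1: 4 trees catch fire, 1 burn out
  T.TTT
  TTFTT
  TF.FT
  TTF.T
  TTTTT
  T.T.T
Step 2: 7 trees catch fire, 4 burn out
  T.FTT
  TF.FT
  F...F
  TF..T
  TTFTT
  T.T.T
Step 3: 8 trees catch fire, 7 burn out
  T..FT
  F...F
  .....
  F...F
  TF.FT
  T.F.T
Step 4: 4 trees catch fire, 8 burn out
  F...F
  .....
  .....
  .....
  F...F
  T...T
Step 5: 2 trees catch fire, 4 burn out
  .....
  .....
  .....
  .....
  .....
  F...F

.....
.....
.....
.....
.....
F...F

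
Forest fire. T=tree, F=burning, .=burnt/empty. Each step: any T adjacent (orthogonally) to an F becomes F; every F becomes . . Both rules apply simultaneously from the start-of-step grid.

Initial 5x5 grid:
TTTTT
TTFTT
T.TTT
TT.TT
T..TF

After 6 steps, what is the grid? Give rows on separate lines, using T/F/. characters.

Step 1: 6 trees catch fire, 2 burn out
  TTFTT
  TF.FT
  T.FTT
  TT.TF
  T..F.
Step 2: 7 trees catch fire, 6 burn out
  TF.FT
  F...F
  T..FF
  TT.F.
  T....
Step 3: 3 trees catch fire, 7 burn out
  F...F
  .....
  F....
  TT...
  T....
Step 4: 1 trees catch fire, 3 burn out
  .....
  .....
  .....
  FT...
  T....
Step 5: 2 trees catch fire, 1 burn out
  .....
  .....
  .....
  .F...
  F....
Step 6: 0 trees catch fire, 2 burn out
  .....
  .....
  .....
  .....
  .....

.....
.....
.....
.....
.....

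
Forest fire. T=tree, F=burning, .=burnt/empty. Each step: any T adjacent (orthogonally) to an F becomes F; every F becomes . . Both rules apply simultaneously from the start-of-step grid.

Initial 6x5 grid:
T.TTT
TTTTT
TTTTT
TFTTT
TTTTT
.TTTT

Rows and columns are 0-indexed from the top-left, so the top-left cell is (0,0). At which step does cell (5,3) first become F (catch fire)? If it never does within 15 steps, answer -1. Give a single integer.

Step 1: cell (5,3)='T' (+4 fires, +1 burnt)
Step 2: cell (5,3)='T' (+7 fires, +4 burnt)
Step 3: cell (5,3)='T' (+6 fires, +7 burnt)
Step 4: cell (5,3)='F' (+6 fires, +6 burnt)
  -> target ignites at step 4
Step 5: cell (5,3)='.' (+3 fires, +6 burnt)
Step 6: cell (5,3)='.' (+1 fires, +3 burnt)
Step 7: cell (5,3)='.' (+0 fires, +1 burnt)
  fire out at step 7

4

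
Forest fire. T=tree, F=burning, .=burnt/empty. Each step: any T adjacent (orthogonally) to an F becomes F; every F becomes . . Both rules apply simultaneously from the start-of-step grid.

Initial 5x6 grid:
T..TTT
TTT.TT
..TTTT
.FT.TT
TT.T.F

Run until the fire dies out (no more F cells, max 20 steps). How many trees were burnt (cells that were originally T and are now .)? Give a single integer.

Step 1: +3 fires, +2 burnt (F count now 3)
Step 2: +4 fires, +3 burnt (F count now 4)
Step 3: +4 fires, +4 burnt (F count now 4)
Step 4: +3 fires, +4 burnt (F count now 3)
Step 5: +2 fires, +3 burnt (F count now 2)
Step 6: +2 fires, +2 burnt (F count now 2)
Step 7: +0 fires, +2 burnt (F count now 0)
Fire out after step 7
Initially T: 19, now '.': 29
Total burnt (originally-T cells now '.'): 18

Answer: 18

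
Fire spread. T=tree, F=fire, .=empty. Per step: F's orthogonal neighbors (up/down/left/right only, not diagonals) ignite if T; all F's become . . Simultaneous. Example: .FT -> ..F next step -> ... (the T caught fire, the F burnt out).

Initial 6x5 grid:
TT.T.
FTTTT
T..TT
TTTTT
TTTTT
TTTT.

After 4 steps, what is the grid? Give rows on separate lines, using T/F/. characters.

Step 1: 3 trees catch fire, 1 burn out
  FT.T.
  .FTTT
  F..TT
  TTTTT
  TTTTT
  TTTT.
Step 2: 3 trees catch fire, 3 burn out
  .F.T.
  ..FTT
  ...TT
  FTTTT
  TTTTT
  TTTT.
Step 3: 3 trees catch fire, 3 burn out
  ...T.
  ...FT
  ...TT
  .FTTT
  FTTTT
  TTTT.
Step 4: 6 trees catch fire, 3 burn out
  ...F.
  ....F
  ...FT
  ..FTT
  .FTTT
  FTTT.

...F.
....F
...FT
..FTT
.FTTT
FTTT.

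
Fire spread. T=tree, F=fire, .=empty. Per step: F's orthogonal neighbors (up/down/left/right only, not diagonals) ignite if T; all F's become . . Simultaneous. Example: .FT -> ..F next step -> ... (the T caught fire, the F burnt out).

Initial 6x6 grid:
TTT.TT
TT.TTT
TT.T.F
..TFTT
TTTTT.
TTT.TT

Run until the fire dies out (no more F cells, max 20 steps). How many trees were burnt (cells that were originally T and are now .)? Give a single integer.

Step 1: +6 fires, +2 burnt (F count now 6)
Step 2: +5 fires, +6 burnt (F count now 5)
Step 3: +4 fires, +5 burnt (F count now 4)
Step 4: +3 fires, +4 burnt (F count now 3)
Step 5: +1 fires, +3 burnt (F count now 1)
Step 6: +0 fires, +1 burnt (F count now 0)
Fire out after step 6
Initially T: 26, now '.': 29
Total burnt (originally-T cells now '.'): 19

Answer: 19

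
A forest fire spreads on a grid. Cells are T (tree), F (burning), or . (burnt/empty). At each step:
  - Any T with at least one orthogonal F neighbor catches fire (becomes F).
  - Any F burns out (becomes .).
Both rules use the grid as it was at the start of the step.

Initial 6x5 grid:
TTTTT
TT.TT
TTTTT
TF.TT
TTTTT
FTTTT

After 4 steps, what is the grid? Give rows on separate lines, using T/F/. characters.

Step 1: 5 trees catch fire, 2 burn out
  TTTTT
  TT.TT
  TFTTT
  F..TT
  FFTTT
  .FTTT
Step 2: 5 trees catch fire, 5 burn out
  TTTTT
  TF.TT
  F.FTT
  ...TT
  ..FTT
  ..FTT
Step 3: 5 trees catch fire, 5 burn out
  TFTTT
  F..TT
  ...FT
  ...TT
  ...FT
  ...FT
Step 4: 7 trees catch fire, 5 burn out
  F.FTT
  ...FT
  ....F
  ...FT
  ....F
  ....F

F.FTT
...FT
....F
...FT
....F
....F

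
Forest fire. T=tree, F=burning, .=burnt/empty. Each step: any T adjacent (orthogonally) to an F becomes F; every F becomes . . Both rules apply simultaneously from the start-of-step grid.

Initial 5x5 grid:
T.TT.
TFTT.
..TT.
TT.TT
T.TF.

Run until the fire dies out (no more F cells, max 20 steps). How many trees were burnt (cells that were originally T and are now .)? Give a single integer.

Step 1: +4 fires, +2 burnt (F count now 4)
Step 2: +6 fires, +4 burnt (F count now 6)
Step 3: +1 fires, +6 burnt (F count now 1)
Step 4: +0 fires, +1 burnt (F count now 0)
Fire out after step 4
Initially T: 14, now '.': 22
Total burnt (originally-T cells now '.'): 11

Answer: 11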